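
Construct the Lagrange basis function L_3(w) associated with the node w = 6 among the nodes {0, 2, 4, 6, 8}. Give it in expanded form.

L_3(w) = w(w - 2)(w - 4)(w - 8) / [(6)·(4)·(2)·(-2)]
       = (w^4 - 14w^3 + 56w^2 - 64w) / (-96)

L_3(w) = -(1/96)w^4 + (7/48)w^3 - (7/12)w^2 + (2/3)w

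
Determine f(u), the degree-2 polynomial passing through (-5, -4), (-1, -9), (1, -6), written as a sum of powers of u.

L_0(u) = (u + 1)(u - 1) / [24] = (1/24)u^2 - 1/24
L_1(u) = (u + 5)(u - 1) / [-8] = -(1/8)u^2 - (1/2)u + 5/8
L_2(u) = (u + 5)(u + 1) / [12] = (1/12)u^2 + (1/2)u + 5/12
f(u) = (-4)·L_0 + (-9)·L_1 + (-6)·L_2
  (-4)·L_0(u) = -(1/6)u^2 + 1/6
  (-9)·L_1(u) = (9/8)u^2 + (9/2)u - 45/8
  (-6)·L_2(u) = -(1/2)u^2 - 3u - 5/2
Adding term by term: (11/24)u^2 + (3/2)u - 191/24

f(u) = (11/24)u^2 + (3/2)u - 191/24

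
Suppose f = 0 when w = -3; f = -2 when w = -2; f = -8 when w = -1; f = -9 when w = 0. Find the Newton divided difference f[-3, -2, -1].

f[-3,-2] = (-2 - 0) / (-2 - (-3)) = -2
f[-2,-1] = (-8 - (-2)) / (-1 - (-2)) = -6
f[-3,-2,-1] = (-6 - (-2)) / (-1 - (-3)) = -2

-2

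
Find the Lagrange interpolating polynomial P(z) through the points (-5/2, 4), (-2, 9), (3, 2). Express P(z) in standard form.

Build the Lagrange basis polynomials:
L_0(z) = (z + 2)(z - 3) / [11/4] = (4/11)z^2 - (4/11)z - 24/11
L_1(z) = (z + 5/2)(z - 3) / [-5/2] = -(2/5)z^2 + (1/5)z + 3
L_2(z) = (z + 5/2)(z + 2) / [55/2] = (2/55)z^2 + (9/55)z + 2/11
P(z) = 4·L_0 + 9·L_1 + 2·L_2
  4·L_0(z) = (16/11)z^2 - (16/11)z - 96/11
  9·L_1(z) = -(18/5)z^2 + (9/5)z + 27
  2·L_2(z) = (4/55)z^2 + (18/55)z + 4/11
Adding term by term: -(114/55)z^2 + (37/55)z + 205/11

P(z) = -(114/55)z^2 + (37/55)z + 205/11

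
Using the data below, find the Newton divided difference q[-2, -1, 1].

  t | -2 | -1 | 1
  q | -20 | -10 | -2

-2

q[-2,-1] = (-10 - (-20)) / (-1 - (-2)) = 10
q[-1,1] = (-2 - (-10)) / (1 - (-1)) = 4
q[-2,-1,1] = (4 - 10) / (1 - (-2)) = -2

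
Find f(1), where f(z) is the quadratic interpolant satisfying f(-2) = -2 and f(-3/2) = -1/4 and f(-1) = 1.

Evaluate each Lagrange basis at z = 1:
L_0(1) = (5/2)·(2)/[(-1/2)·(-1)] = 10
L_1(1) = (3)·(2)/[(1/2)·(-1/2)] = -24
L_2(1) = (3)·(5/2)/[(1)·(1/2)] = 15
Sum: (-2)·(10) + (-1/4)·(-24) + 1·(15) = 1

1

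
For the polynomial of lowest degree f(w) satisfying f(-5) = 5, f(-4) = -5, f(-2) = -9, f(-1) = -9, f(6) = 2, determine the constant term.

-1543/154

L_0(w) = (w + 4)(w + 2)(w + 1)(w - 6) / [132] = (1/132)w^4 + (1/132)w^3 - (7/33)w^2 - (19/33)w - 4/11
L_1(w) = (w + 5)(w + 2)(w + 1)(w - 6) / [-60] = -(1/60)w^4 - (1/30)w^3 + (31/60)w^2 + (23/15)w + 1
L_2(w) = (w + 5)(w + 4)(w + 1)(w - 6) / [48] = (1/48)w^4 + (1/12)w^3 - (31/48)w^2 - (77/24)w - 5/2
L_3(w) = (w + 5)(w + 4)(w + 2)(w - 6) / [-84] = -(1/84)w^4 - (5/84)w^3 + (1/3)w^2 + (47/21)w + 20/7
L_4(w) = (w + 5)(w + 4)(w + 2)(w + 1) / [6160] = (1/6160)w^4 + (3/1540)w^3 + (7/880)w^2 + (39/3080)w + 1/154
f(w) = 5·L_0 + (-5)·L_1 + (-9)·L_2 + (-9)·L_3 + 2·L_4
Only the constant term is needed; take it from each L_i and combine:
5·(-4/11) + (-5)·(1) + (-9)·(-5/2) + (-9)·(20/7) + 2·(1/154) = -1543/154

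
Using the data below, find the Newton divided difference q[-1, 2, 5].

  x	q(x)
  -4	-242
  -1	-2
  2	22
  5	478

q[-1,2] = (22 - (-2)) / (2 - (-1)) = 8
q[2,5] = (478 - 22) / (5 - 2) = 152
q[-1,2,5] = (152 - 8) / (5 - (-1)) = 24

24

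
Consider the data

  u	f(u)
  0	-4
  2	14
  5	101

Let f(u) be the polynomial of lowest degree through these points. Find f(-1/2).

Evaluate each Lagrange basis at u = -1/2:
L_0(-1/2) = (-5/2)·(-11/2)/[(-2)·(-5)] = 11/8
L_1(-1/2) = (-1/2)·(-11/2)/[(2)·(-3)] = -11/24
L_2(-1/2) = (-1/2)·(-5/2)/[(5)·(3)] = 1/12
Sum: (-4)·(11/8) + 14·(-11/24) + 101·(1/12) = -7/2

-7/2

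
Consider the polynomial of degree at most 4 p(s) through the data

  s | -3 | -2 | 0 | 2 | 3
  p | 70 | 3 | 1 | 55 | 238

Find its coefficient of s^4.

2

Build the Lagrange basis polynomials:
L_0(s) = (s + 2)s(s - 2)(s - 3) / [90] = (1/90)s^4 - (1/30)s^3 - (2/45)s^2 + (2/15)s
L_1(s) = (s + 3)s(s - 2)(s - 3) / [-40] = -(1/40)s^4 + (1/20)s^3 + (9/40)s^2 - (9/20)s
L_2(s) = (s + 3)(s + 2)(s - 2)(s - 3) / [36] = (1/36)s^4 - (13/36)s^2 + 1
L_3(s) = (s + 3)(s + 2)s(s - 3) / [-40] = -(1/40)s^4 - (1/20)s^3 + (9/40)s^2 + (9/20)s
L_4(s) = (s + 3)(s + 2)s(s - 2) / [90] = (1/90)s^4 + (1/30)s^3 - (2/45)s^2 - (2/15)s
p(s) = 70·L_0 + 3·L_1 + 1·L_2 + 55·L_3 + 238·L_4
Only the coefficient of s^4 is needed; take it from each L_i and combine:
70·(1/90) + 3·(-1/40) + 1·(1/36) + 55·(-1/40) + 238·(1/90) = 2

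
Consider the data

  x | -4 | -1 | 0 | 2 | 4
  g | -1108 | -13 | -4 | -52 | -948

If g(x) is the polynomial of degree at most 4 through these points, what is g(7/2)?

Using Newton's divided-difference form:
g[-4,-1] = (-13 - (-1108)) / (-1 - (-4)) = 365
g[-1,0] = (-4 - (-13)) / (0 - (-1)) = 9
g[0,2] = (-52 - (-4)) / (2 - 0) = -24
g[2,4] = (-948 - (-52)) / (4 - 2) = -448
g[-4,-1,0] = (9 - 365) / (0 - (-4)) = -89
g[-1,0,2] = (-24 - 9) / (2 - (-1)) = -11
g[0,2,4] = (-448 - (-24)) / (4 - 0) = -106
g[-4,-1,0,2] = (-11 - (-89)) / (2 - (-4)) = 13
g[-1,0,2,4] = (-106 - (-11)) / (4 - (-1)) = -19
g[-4,-1,0,2,4] = (-19 - 13) / (4 - (-4)) = -4
g(7/2) = -1108 + 365·(15/2) + (-89)·(15/2)·(9/2) + 13·(15/2)·(9/2)·(7/2) + (-4)·(15/2)·(9/2)·(7/2)·(3/2) = -4379/8

-4379/8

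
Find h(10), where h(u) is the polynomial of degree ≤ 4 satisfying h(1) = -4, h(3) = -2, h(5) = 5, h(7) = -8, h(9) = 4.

L_0(10) = (7)·(5)·(3)·(1)/[(-2)·(-4)·(-6)·(-8)] = 35/128
L_1(10) = (9)·(5)·(3)·(1)/[(2)·(-2)·(-4)·(-6)] = -45/32
L_2(10) = (9)·(7)·(3)·(1)/[(4)·(2)·(-2)·(-4)] = 189/64
L_3(10) = (9)·(7)·(5)·(1)/[(6)·(4)·(2)·(-2)] = -105/32
L_4(10) = (9)·(7)·(5)·(3)/[(8)·(6)·(4)·(2)] = 315/128
Sum: (-4)·(35/128) + (-2)·(-45/32) + 5·(189/64) + (-8)·(-105/32) + 4·(315/128) = 3365/64

3365/64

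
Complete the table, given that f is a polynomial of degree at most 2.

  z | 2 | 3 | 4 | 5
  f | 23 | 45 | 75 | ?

The 3 known values determine f uniquely (degree ≤ 2).
Evaluate each Lagrange basis at z = 5:
L_0(5) = (2)·(1)/[(-1)·(-2)] = 1
L_1(5) = (3)·(1)/[(1)·(-1)] = -3
L_2(5) = (3)·(2)/[(2)·(1)] = 3
Sum: 23·(1) + 45·(-3) + 75·(3) = 113

113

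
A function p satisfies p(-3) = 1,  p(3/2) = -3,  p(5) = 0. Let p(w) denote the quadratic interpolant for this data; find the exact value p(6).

Evaluate each Lagrange basis at w = 6:
L_0(6) = (9/2)·(1)/[(-9/2)·(-8)] = 1/8
L_1(6) = (9)·(1)/[(9/2)·(-7/2)] = -4/7
L_2(6) = (9)·(9/2)/[(8)·(7/2)] = 81/56
Sum: 1·(1/8) + (-3)·(-4/7) + 0 = 103/56

103/56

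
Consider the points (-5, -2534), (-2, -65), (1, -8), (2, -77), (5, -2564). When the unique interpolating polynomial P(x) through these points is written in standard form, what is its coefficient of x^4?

-4

The leading coefficient equals the top divided difference P[-5,-2,1,2,5].
P[-5,-2] = (-65 - (-2534)) / (-2 - (-5)) = 823
P[-2,1] = (-8 - (-65)) / (1 - (-2)) = 19
P[1,2] = (-77 - (-8)) / (2 - 1) = -69
P[2,5] = (-2564 - (-77)) / (5 - 2) = -829
P[-5,-2,1] = (19 - 823) / (1 - (-5)) = -134
P[-2,1,2] = (-69 - 19) / (2 - (-2)) = -22
P[1,2,5] = (-829 - (-69)) / (5 - 1) = -190
P[-5,-2,1,2] = (-22 - (-134)) / (2 - (-5)) = 16
P[-2,1,2,5] = (-190 - (-22)) / (5 - (-2)) = -24
P[-5,-2,1,2,5] = (-24 - 16) / (5 - (-5)) = -4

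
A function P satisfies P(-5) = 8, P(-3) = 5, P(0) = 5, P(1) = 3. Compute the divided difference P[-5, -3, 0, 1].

P[-5,-3] = (5 - 8) / (-3 - (-5)) = -3/2
P[-3,0] = (5 - 5) / (0 - (-3)) = 0
P[0,1] = (3 - 5) / (1 - 0) = -2
P[-5,-3,0] = (0 - (-3/2)) / (0 - (-5)) = 3/10
P[-3,0,1] = (-2 - 0) / (1 - (-3)) = -1/2
P[-5,-3,0,1] = (-1/2 - 3/10) / (1 - (-5)) = -2/15

-2/15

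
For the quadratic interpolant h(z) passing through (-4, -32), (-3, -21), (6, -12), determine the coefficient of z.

4

L_0(z) = (z + 3)(z - 6) / [10] = (1/10)z^2 - (3/10)z - 9/5
L_1(z) = (z + 4)(z - 6) / [-9] = -(1/9)z^2 + (2/9)z + 8/3
L_2(z) = (z + 4)(z + 3) / [90] = (1/90)z^2 + (7/90)z + 2/15
h(z) = (-32)·L_0 + (-21)·L_1 + (-12)·L_2
Only the coefficient of z is needed; take it from each L_i and combine:
(-32)·(-3/10) + (-21)·(2/9) + (-12)·(7/90) = 4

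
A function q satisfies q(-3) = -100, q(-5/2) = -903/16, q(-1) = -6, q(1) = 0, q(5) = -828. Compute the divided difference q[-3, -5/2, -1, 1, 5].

-1

q[-3,-5/2] = (-903/16 - (-100)) / (-5/2 - (-3)) = 697/8
q[-5/2,-1] = (-6 - (-903/16)) / (-1 - (-5/2)) = 269/8
q[-1,1] = (0 - (-6)) / (1 - (-1)) = 3
q[1,5] = (-828 - 0) / (5 - 1) = -207
q[-3,-5/2,-1] = (269/8 - 697/8) / (-1 - (-3)) = -107/4
q[-5/2,-1,1] = (3 - 269/8) / (1 - (-5/2)) = -35/4
q[-1,1,5] = (-207 - 3) / (5 - (-1)) = -35
q[-3,-5/2,-1,1] = (-35/4 - (-107/4)) / (1 - (-3)) = 9/2
q[-5/2,-1,1,5] = (-35 - (-35/4)) / (5 - (-5/2)) = -7/2
q[-3,-5/2,-1,1,5] = (-7/2 - 9/2) / (5 - (-3)) = -1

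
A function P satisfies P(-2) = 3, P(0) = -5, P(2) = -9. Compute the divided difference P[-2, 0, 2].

P[-2,0] = (-5 - 3) / (0 - (-2)) = -4
P[0,2] = (-9 - (-5)) / (2 - 0) = -2
P[-2,0,2] = (-2 - (-4)) / (2 - (-2)) = 1/2

1/2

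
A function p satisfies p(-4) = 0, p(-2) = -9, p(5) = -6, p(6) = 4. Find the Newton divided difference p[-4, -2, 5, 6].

109/1680

p[-4,-2] = (-9 - 0) / (-2 - (-4)) = -9/2
p[-2,5] = (-6 - (-9)) / (5 - (-2)) = 3/7
p[5,6] = (4 - (-6)) / (6 - 5) = 10
p[-4,-2,5] = (3/7 - (-9/2)) / (5 - (-4)) = 23/42
p[-2,5,6] = (10 - 3/7) / (6 - (-2)) = 67/56
p[-4,-2,5,6] = (67/56 - 23/42) / (6 - (-4)) = 109/1680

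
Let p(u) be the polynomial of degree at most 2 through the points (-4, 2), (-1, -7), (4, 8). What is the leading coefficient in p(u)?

3/4

The leading coefficient equals the top divided difference p[-4,-1,4].
p[-4,-1] = (-7 - 2) / (-1 - (-4)) = -3
p[-1,4] = (8 - (-7)) / (4 - (-1)) = 3
p[-4,-1,4] = (3 - (-3)) / (4 - (-4)) = 3/4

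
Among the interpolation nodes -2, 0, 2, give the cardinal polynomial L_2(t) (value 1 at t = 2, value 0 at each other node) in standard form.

L_2(t) = (t + 2)t / [(4)·(2)]
       = (t^2 + 2t) / (8)

L_2(t) = (1/8)t^2 + (1/4)t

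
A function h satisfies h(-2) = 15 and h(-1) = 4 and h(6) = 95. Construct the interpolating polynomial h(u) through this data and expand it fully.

h(u) = 3u^2 - 2u - 1

Build the Lagrange basis polynomials:
L_0(u) = (u + 1)(u - 6) / [8] = (1/8)u^2 - (5/8)u - 3/4
L_1(u) = (u + 2)(u - 6) / [-7] = -(1/7)u^2 + (4/7)u + 12/7
L_2(u) = (u + 2)(u + 1) / [56] = (1/56)u^2 + (3/56)u + 1/28
h(u) = 15·L_0 + 4·L_1 + 95·L_2
  15·L_0(u) = (15/8)u^2 - (75/8)u - 45/4
  4·L_1(u) = -(4/7)u^2 + (16/7)u + 48/7
  95·L_2(u) = (95/56)u^2 + (285/56)u + 95/28
Adding term by term: 3u^2 - 2u - 1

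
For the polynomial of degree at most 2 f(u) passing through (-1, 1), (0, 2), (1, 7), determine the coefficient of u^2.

L_0(u) = u(u - 1) / [2] = (1/2)u^2 - (1/2)u
L_1(u) = (u + 1)(u - 1) / [-1] = -u^2 + 1
L_2(u) = (u + 1)u / [2] = (1/2)u^2 + (1/2)u
f(u) = 1·L_0 + 2·L_1 + 7·L_2
Only the coefficient of u^2 is needed; take it from each L_i and combine:
1·(1/2) + 2·(-1) + 7·(1/2) = 2

2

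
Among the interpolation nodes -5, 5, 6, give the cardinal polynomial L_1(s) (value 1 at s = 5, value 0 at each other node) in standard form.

L_1(s) = (s + 5)(s - 6) / [(10)·(-1)]
       = (s^2 - s - 30) / (-10)

L_1(s) = -(1/10)s^2 + (1/10)s + 3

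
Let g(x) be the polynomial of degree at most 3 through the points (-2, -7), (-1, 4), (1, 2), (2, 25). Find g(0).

Evaluate each Lagrange basis at x = 0:
L_0(0) = (1)·(-1)·(-2)/[(-1)·(-3)·(-4)] = -1/6
L_1(0) = (2)·(-1)·(-2)/[(1)·(-2)·(-3)] = 2/3
L_2(0) = (2)·(1)·(-2)/[(3)·(2)·(-1)] = 2/3
L_3(0) = (2)·(1)·(-1)/[(4)·(3)·(1)] = -1/6
Sum: (-7)·(-1/6) + 4·(2/3) + 2·(2/3) + 25·(-1/6) = 1

1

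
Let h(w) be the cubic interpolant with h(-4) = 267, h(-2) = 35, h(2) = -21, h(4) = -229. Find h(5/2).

Using Newton's divided-difference form:
h[-4,-2] = (35 - 267) / (-2 - (-4)) = -116
h[-2,2] = (-21 - 35) / (2 - (-2)) = -14
h[2,4] = (-229 - (-21)) / (4 - 2) = -104
h[-4,-2,2] = (-14 - (-116)) / (2 - (-4)) = 17
h[-2,2,4] = (-104 - (-14)) / (4 - (-2)) = -15
h[-4,-2,2,4] = (-15 - 17) / (4 - (-4)) = -4
h(5/2) = 267 + (-116)·(13/2) + 17·(13/2)·(9/2) + (-4)·(13/2)·(9/2)·(1/2) = -193/4

-193/4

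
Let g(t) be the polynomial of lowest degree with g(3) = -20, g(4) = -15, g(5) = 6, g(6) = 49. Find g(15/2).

Using Newton's divided-difference form:
g[3,4] = (-15 - (-20)) / (4 - 3) = 5
g[4,5] = (6 - (-15)) / (5 - 4) = 21
g[5,6] = (49 - 6) / (6 - 5) = 43
g[3,4,5] = (21 - 5) / (5 - 3) = 8
g[4,5,6] = (43 - 21) / (6 - 4) = 11
g[3,4,5,6] = (11 - 8) / (6 - 3) = 1
g(15/2) = -20 + 5·(9/2) + 8·(9/2)·(7/2) + 1·(9/2)·(7/2)·(5/2) = 1343/8

1343/8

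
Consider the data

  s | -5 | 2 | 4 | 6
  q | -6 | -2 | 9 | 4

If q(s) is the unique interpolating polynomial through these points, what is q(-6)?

1258/77

L_0(-6) = (-8)·(-10)·(-12)/[(-7)·(-9)·(-11)] = 320/231
L_1(-6) = (-1)·(-10)·(-12)/[(7)·(-2)·(-4)] = -15/7
L_2(-6) = (-1)·(-8)·(-12)/[(9)·(2)·(-2)] = 8/3
L_3(-6) = (-1)·(-8)·(-10)/[(11)·(4)·(2)] = -10/11
Sum: (-6)·(320/231) + (-2)·(-15/7) + 9·(8/3) + 4·(-10/11) = 1258/77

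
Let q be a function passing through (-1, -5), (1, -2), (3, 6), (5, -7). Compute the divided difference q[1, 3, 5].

-21/8

q[1,3] = (6 - (-2)) / (3 - 1) = 4
q[3,5] = (-7 - 6) / (5 - 3) = -13/2
q[1,3,5] = (-13/2 - 4) / (5 - 1) = -21/8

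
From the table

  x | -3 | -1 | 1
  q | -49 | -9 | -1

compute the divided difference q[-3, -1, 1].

q[-3,-1] = (-9 - (-49)) / (-1 - (-3)) = 20
q[-1,1] = (-1 - (-9)) / (1 - (-1)) = 4
q[-3,-1,1] = (4 - 20) / (1 - (-3)) = -4

-4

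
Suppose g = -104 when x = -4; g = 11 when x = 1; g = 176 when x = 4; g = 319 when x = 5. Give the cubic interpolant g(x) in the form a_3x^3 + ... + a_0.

Newton's divided differences:
g[-4,1] = (11 - (-104)) / (1 - (-4)) = 23
g[1,4] = (176 - 11) / (4 - 1) = 55
g[4,5] = (319 - 176) / (5 - 4) = 143
g[-4,1,4] = (55 - 23) / (4 - (-4)) = 4
g[1,4,5] = (143 - 55) / (5 - 1) = 22
g[-4,1,4,5] = (22 - 4) / (5 - (-4)) = 2
g(x) = -104 + 23·(x + 4) + 4·(x + 4)(x - 1) + 2·(x + 4)(x - 1)(x - 4)
Expanding: g(x) = 2x^3 + 2x^2 + 3x + 4

g(x) = 2x^3 + 2x^2 + 3x + 4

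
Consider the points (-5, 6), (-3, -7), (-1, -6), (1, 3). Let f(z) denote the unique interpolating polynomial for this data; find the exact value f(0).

-17/8

Using Newton's divided-difference form:
f[-5,-3] = (-7 - 6) / (-3 - (-5)) = -13/2
f[-3,-1] = (-6 - (-7)) / (-1 - (-3)) = 1/2
f[-1,1] = (3 - (-6)) / (1 - (-1)) = 9/2
f[-5,-3,-1] = (1/2 - (-13/2)) / (-1 - (-5)) = 7/4
f[-3,-1,1] = (9/2 - 1/2) / (1 - (-3)) = 1
f[-5,-3,-1,1] = (1 - 7/4) / (1 - (-5)) = -1/8
f(0) = 6 + (-13/2)·(5) + (7/4)·(5)·(3) + (-1/8)·(5)·(3)·(1) = -17/8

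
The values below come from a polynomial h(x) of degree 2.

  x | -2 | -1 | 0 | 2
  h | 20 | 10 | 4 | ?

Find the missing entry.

4

The 3 known values determine h uniquely (degree ≤ 2).
L_0(2) = (3)·(2)/[(-1)·(-2)] = 3
L_1(2) = (4)·(2)/[(1)·(-1)] = -8
L_2(2) = (4)·(3)/[(2)·(1)] = 6
Sum: 20·(3) + 10·(-8) + 4·(6) = 4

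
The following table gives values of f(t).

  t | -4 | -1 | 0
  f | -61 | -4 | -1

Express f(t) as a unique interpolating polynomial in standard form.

f(t) = -4t^2 - t - 1

Newton's divided differences:
f[-4,-1] = (-4 - (-61)) / (-1 - (-4)) = 19
f[-1,0] = (-1 - (-4)) / (0 - (-1)) = 3
f[-4,-1,0] = (3 - 19) / (0 - (-4)) = -4
f(t) = -61 + 19·(t + 4) + (-4)·(t + 4)(t + 1)
Expanding: f(t) = -4t^2 - t - 1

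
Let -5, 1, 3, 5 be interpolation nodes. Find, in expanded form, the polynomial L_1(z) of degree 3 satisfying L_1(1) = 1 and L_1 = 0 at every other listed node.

L_1(z) = (1/48)z^3 - (1/16)z^2 - (25/48)z + 25/16

L_1(z) = (z + 5)(z - 3)(z - 5) / [(6)·(-2)·(-4)]
       = (z^3 - 3z^2 - 25z + 75) / (48)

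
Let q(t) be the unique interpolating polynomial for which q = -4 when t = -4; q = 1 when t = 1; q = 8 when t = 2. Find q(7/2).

89/4

Evaluate each Lagrange basis at t = 7/2:
L_0(7/2) = (5/2)·(3/2)/[(-5)·(-6)] = 1/8
L_1(7/2) = (15/2)·(3/2)/[(5)·(-1)] = -9/4
L_2(7/2) = (15/2)·(5/2)/[(6)·(1)] = 25/8
Sum: (-4)·(1/8) + 1·(-9/4) + 8·(25/8) = 89/4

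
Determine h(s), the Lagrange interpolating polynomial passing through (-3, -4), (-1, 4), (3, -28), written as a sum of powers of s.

h(s) = -2s^2 - 4s + 2

Build the Lagrange basis polynomials:
L_0(s) = (s + 1)(s - 3) / [12] = (1/12)s^2 - (1/6)s - 1/4
L_1(s) = (s + 3)(s - 3) / [-8] = -(1/8)s^2 + 9/8
L_2(s) = (s + 3)(s + 1) / [24] = (1/24)s^2 + (1/6)s + 1/8
h(s) = (-4)·L_0 + 4·L_1 + (-28)·L_2
  (-4)·L_0(s) = -(1/3)s^2 + (2/3)s + 1
  4·L_1(s) = -(1/2)s^2 + 9/2
  (-28)·L_2(s) = -(7/6)s^2 - (14/3)s - 7/2
Adding term by term: -2s^2 - 4s + 2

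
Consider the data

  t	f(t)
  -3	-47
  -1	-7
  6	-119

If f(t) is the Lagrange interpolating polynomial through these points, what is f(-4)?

L_0(-4) = (-3)·(-10)/[(-2)·(-9)] = 5/3
L_1(-4) = (-1)·(-10)/[(2)·(-7)] = -5/7
L_2(-4) = (-1)·(-3)/[(9)·(7)] = 1/21
Sum: (-47)·(5/3) + (-7)·(-5/7) + (-119)·(1/21) = -79

-79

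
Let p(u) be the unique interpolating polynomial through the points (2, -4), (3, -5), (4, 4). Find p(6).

L_0(6) = (3)·(2)/[(-1)·(-2)] = 3
L_1(6) = (4)·(2)/[(1)·(-1)] = -8
L_2(6) = (4)·(3)/[(2)·(1)] = 6
Sum: (-4)·(3) + (-5)·(-8) + 4·(6) = 52

52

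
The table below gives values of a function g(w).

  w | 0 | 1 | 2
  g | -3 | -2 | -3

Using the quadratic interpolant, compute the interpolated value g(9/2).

-57/4

Evaluate each Lagrange basis at w = 9/2:
L_0(9/2) = (7/2)·(5/2)/[(-1)·(-2)] = 35/8
L_1(9/2) = (9/2)·(5/2)/[(1)·(-1)] = -45/4
L_2(9/2) = (9/2)·(7/2)/[(2)·(1)] = 63/8
Sum: (-3)·(35/8) + (-2)·(-45/4) + (-3)·(63/8) = -57/4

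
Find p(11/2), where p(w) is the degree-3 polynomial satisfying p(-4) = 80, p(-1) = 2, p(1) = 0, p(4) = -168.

L_0(11/2) = (13/2)·(9/2)·(3/2)/[(-3)·(-5)·(-8)] = -117/320
L_1(11/2) = (19/2)·(9/2)·(3/2)/[(3)·(-2)·(-5)] = 171/80
L_2(11/2) = (19/2)·(13/2)·(3/2)/[(5)·(2)·(-3)] = -247/80
L_3(11/2) = (19/2)·(13/2)·(9/2)/[(8)·(5)·(3)] = 741/320
Sum: 80·(-117/320) + 2·(171/80) + 0 + (-168)·(741/320) = -414

-414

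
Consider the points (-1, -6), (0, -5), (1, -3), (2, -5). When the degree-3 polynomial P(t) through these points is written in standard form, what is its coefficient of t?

7/3

Build the Lagrange basis polynomials:
L_0(t) = t(t - 1)(t - 2) / [-6] = -(1/6)t^3 + (1/2)t^2 - (1/3)t
L_1(t) = (t + 1)(t - 1)(t - 2) / [2] = (1/2)t^3 - t^2 - (1/2)t + 1
L_2(t) = (t + 1)t(t - 2) / [-2] = -(1/2)t^3 + (1/2)t^2 + t
L_3(t) = (t + 1)t(t - 1) / [6] = (1/6)t^3 - (1/6)t
P(t) = (-6)·L_0 + (-5)·L_1 + (-3)·L_2 + (-5)·L_3
Only the coefficient of t is needed; take it from each L_i and combine:
(-6)·(-1/3) + (-5)·(-1/2) + (-3)·(1) + (-5)·(-1/6) = 7/3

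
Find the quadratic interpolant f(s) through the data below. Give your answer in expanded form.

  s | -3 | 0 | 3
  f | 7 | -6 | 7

Build the Lagrange basis polynomials:
L_0(s) = s(s - 3) / [18] = (1/18)s^2 - (1/6)s
L_1(s) = (s + 3)(s - 3) / [-9] = -(1/9)s^2 + 1
L_2(s) = (s + 3)s / [18] = (1/18)s^2 + (1/6)s
f(s) = 7·L_0 + (-6)·L_1 + 7·L_2
  7·L_0(s) = (7/18)s^2 - (7/6)s
  (-6)·L_1(s) = (2/3)s^2 - 6
  7·L_2(s) = (7/18)s^2 + (7/6)s
Adding term by term: (13/9)s^2 - 6

f(s) = (13/9)s^2 - 6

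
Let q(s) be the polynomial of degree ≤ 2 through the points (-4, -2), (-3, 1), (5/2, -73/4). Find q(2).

-14

Evaluate each Lagrange basis at s = 2:
L_0(2) = (5)·(-1/2)/[(-1)·(-13/2)] = -5/13
L_1(2) = (6)·(-1/2)/[(1)·(-11/2)] = 6/11
L_2(2) = (6)·(5)/[(13/2)·(11/2)] = 120/143
Sum: (-2)·(-5/13) + 1·(6/11) + (-73/4)·(120/143) = -14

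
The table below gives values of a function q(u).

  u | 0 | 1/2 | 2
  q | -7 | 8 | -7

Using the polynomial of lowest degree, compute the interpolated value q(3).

Using Newton's divided-difference form:
q[0,1/2] = (8 - (-7)) / (1/2 - 0) = 30
q[1/2,2] = (-7 - 8) / (2 - 1/2) = -10
q[0,1/2,2] = (-10 - 30) / (2 - 0) = -20
q(3) = -7 + 30·(3) + (-20)·(3)·(5/2) = -67

-67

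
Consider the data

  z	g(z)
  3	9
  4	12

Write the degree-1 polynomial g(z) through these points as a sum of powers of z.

g(z) = 3z

Build the Lagrange basis polynomials:
L_0(z) = (z - 4) / [-1] = -z + 4
L_1(z) = (z - 3) / [1] = z - 3
g(z) = 9·L_0 + 12·L_1
  9·L_0(z) = -9z + 36
  12·L_1(z) = 12z - 36
Adding term by term: 3z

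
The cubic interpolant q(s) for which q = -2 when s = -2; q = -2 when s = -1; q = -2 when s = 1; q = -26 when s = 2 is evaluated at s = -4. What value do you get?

58

L_0(-4) = (-3)·(-5)·(-6)/[(-1)·(-3)·(-4)] = 15/2
L_1(-4) = (-2)·(-5)·(-6)/[(1)·(-2)·(-3)] = -10
L_2(-4) = (-2)·(-3)·(-6)/[(3)·(2)·(-1)] = 6
L_3(-4) = (-2)·(-3)·(-5)/[(4)·(3)·(1)] = -5/2
Sum: (-2)·(15/2) + (-2)·(-10) + (-2)·(6) + (-26)·(-5/2) = 58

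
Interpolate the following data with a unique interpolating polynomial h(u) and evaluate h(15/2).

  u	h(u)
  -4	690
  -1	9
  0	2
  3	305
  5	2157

Evaluate each Lagrange basis at u = 15/2:
L_0(15/2) = (17/2)·(15/2)·(9/2)·(5/2)/[(-3)·(-4)·(-7)·(-9)] = 425/448
L_1(15/2) = (23/2)·(15/2)·(9/2)·(5/2)/[(3)·(-1)·(-4)·(-6)] = -1725/128
L_2(15/2) = (23/2)·(17/2)·(9/2)·(5/2)/[(4)·(1)·(-3)·(-5)] = 1173/64
L_3(15/2) = (23/2)·(17/2)·(15/2)·(5/2)/[(7)·(4)·(3)·(-2)] = -9775/896
L_4(15/2) = (23/2)·(17/2)·(15/2)·(9/2)/[(9)·(6)·(5)·(2)] = 391/64
Sum: 690·(425/448) + 9·(-1725/128) + 2·(1173/64) + 305·(-9775/896) + 2157·(391/64) = 166727/16

166727/16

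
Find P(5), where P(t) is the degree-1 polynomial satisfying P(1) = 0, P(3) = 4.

8

L_0(5) = (2)/[(-2)] = -1
L_1(5) = (4)/[(2)] = 2
Sum: 0 + 4·(2) = 8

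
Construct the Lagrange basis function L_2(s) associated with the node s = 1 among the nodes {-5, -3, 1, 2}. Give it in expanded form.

L_2(s) = -(1/24)s^3 - (1/4)s^2 + (1/24)s + 5/4

L_2(s) = (s + 5)(s + 3)(s - 2) / [(6)·(4)·(-1)]
       = (s^3 + 6s^2 - s - 30) / (-24)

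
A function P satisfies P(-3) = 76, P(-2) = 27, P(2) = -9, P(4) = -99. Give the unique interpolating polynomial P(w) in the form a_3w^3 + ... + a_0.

Newton's divided differences:
P[-3,-2] = (27 - 76) / (-2 - (-3)) = -49
P[-2,2] = (-9 - 27) / (2 - (-2)) = -9
P[2,4] = (-99 - (-9)) / (4 - 2) = -45
P[-3,-2,2] = (-9 - (-49)) / (2 - (-3)) = 8
P[-2,2,4] = (-45 - (-9)) / (4 - (-2)) = -6
P[-3,-2,2,4] = (-6 - 8) / (4 - (-3)) = -2
P(w) = 76 + (-49)·(w + 3) + 8·(w + 3)(w + 2) + (-2)·(w + 3)(w + 2)(w - 2)
Expanding: P(w) = -2w^3 + 2w^2 - w + 1

P(w) = -2w^3 + 2w^2 - w + 1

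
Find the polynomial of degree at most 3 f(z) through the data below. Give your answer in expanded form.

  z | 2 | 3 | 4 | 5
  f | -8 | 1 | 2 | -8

f(z) = -(1/2)z^3 + (1/2)z^2 + 16z - 38

Newton's divided differences:
f[2,3] = (1 - (-8)) / (3 - 2) = 9
f[3,4] = (2 - 1) / (4 - 3) = 1
f[4,5] = (-8 - 2) / (5 - 4) = -10
f[2,3,4] = (1 - 9) / (4 - 2) = -4
f[3,4,5] = (-10 - 1) / (5 - 3) = -11/2
f[2,3,4,5] = (-11/2 - (-4)) / (5 - 2) = -1/2
f(z) = -8 + 9·(z - 2) + (-4)·(z - 2)(z - 3) + (-1/2)·(z - 2)(z - 3)(z - 4)
Expanding: f(z) = -(1/2)z^3 + (1/2)z^2 + 16z - 38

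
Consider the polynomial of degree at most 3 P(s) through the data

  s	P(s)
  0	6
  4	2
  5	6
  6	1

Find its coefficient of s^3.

-11/12

Build the Lagrange basis polynomials:
L_0(s) = (s - 4)(s - 5)(s - 6) / [-120] = -(1/120)s^3 + (1/8)s^2 - (37/60)s + 1
L_1(s) = s(s - 5)(s - 6) / [8] = (1/8)s^3 - (11/8)s^2 + (15/4)s
L_2(s) = s(s - 4)(s - 6) / [-5] = -(1/5)s^3 + 2s^2 - (24/5)s
L_3(s) = s(s - 4)(s - 5) / [12] = (1/12)s^3 - (3/4)s^2 + (5/3)s
P(s) = 6·L_0 + 2·L_1 + 6·L_2 + 1·L_3
Only the coefficient of s^3 is needed; take it from each L_i and combine:
6·(-1/120) + 2·(1/8) + 6·(-1/5) + 1·(1/12) = -11/12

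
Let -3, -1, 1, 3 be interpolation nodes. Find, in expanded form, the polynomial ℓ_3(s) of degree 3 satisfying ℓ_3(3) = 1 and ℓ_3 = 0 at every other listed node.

ℓ_3(s) = (1/48)s^3 + (1/16)s^2 - (1/48)s - 1/16

ℓ_3(s) = (s + 3)(s + 1)(s - 1) / [(6)·(4)·(2)]
       = (s^3 + 3s^2 - s - 3) / (48)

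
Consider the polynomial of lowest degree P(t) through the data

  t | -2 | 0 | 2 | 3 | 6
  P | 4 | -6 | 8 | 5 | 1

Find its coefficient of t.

2137/240

L_0(t) = t(t - 2)(t - 3)(t - 6) / [320] = (1/320)t^4 - (11/320)t^3 + (9/80)t^2 - (9/80)t
L_1(t) = (t + 2)(t - 2)(t - 3)(t - 6) / [-72] = -(1/72)t^4 + (1/8)t^3 - (7/36)t^2 - (1/2)t + 1
L_2(t) = (t + 2)t(t - 3)(t - 6) / [32] = (1/32)t^4 - (7/32)t^3 + (9/8)t
L_3(t) = (t + 2)t(t - 2)(t - 6) / [-45] = -(1/45)t^4 + (2/15)t^3 + (4/45)t^2 - (8/15)t
L_4(t) = (t + 2)t(t - 2)(t - 3) / [576] = (1/576)t^4 - (1/192)t^3 - (1/144)t^2 + (1/48)t
P(t) = 4·L_0 + (-6)·L_1 + 8·L_2 + 5·L_3 + 1·L_4
Only the coefficient of t is needed; take it from each L_i and combine:
4·(-9/80) + (-6)·(-1/2) + 8·(9/8) + 5·(-8/15) + 1·(1/48) = 2137/240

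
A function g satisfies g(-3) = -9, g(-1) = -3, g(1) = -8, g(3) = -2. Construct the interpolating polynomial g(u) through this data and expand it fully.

g(u) = (11/24)u^3 - (71/24)u - 11/2

Build the Lagrange basis polynomials:
L_0(u) = (u + 1)(u - 1)(u - 3) / [-48] = -(1/48)u^3 + (1/16)u^2 + (1/48)u - 1/16
L_1(u) = (u + 3)(u - 1)(u - 3) / [16] = (1/16)u^3 - (1/16)u^2 - (9/16)u + 9/16
L_2(u) = (u + 3)(u + 1)(u - 3) / [-16] = -(1/16)u^3 - (1/16)u^2 + (9/16)u + 9/16
L_3(u) = (u + 3)(u + 1)(u - 1) / [48] = (1/48)u^3 + (1/16)u^2 - (1/48)u - 1/16
g(u) = (-9)·L_0 + (-3)·L_1 + (-8)·L_2 + (-2)·L_3
  (-9)·L_0(u) = (3/16)u^3 - (9/16)u^2 - (3/16)u + 9/16
  (-3)·L_1(u) = -(3/16)u^3 + (3/16)u^2 + (27/16)u - 27/16
  (-8)·L_2(u) = (1/2)u^3 + (1/2)u^2 - (9/2)u - 9/2
  (-2)·L_3(u) = -(1/24)u^3 - (1/8)u^2 + (1/24)u + 1/8
Adding term by term: (11/24)u^3 - (71/24)u - 11/2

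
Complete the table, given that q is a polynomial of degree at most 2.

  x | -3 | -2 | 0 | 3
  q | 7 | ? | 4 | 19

4

The 3 known values determine q uniquely (degree ≤ 2).
L_0(-2) = (-2)·(-5)/[(-3)·(-6)] = 5/9
L_1(-2) = (1)·(-5)/[(3)·(-3)] = 5/9
L_2(-2) = (1)·(-2)/[(6)·(3)] = -1/9
Sum: 7·(5/9) + 4·(5/9) + 19·(-1/9) = 4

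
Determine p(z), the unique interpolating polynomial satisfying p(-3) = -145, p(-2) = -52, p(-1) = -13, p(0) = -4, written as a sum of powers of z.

L_0(z) = (z + 2)(z + 1)z / [-6] = -(1/6)z^3 - (1/2)z^2 - (1/3)z
L_1(z) = (z + 3)(z + 1)z / [2] = (1/2)z^3 + 2z^2 + (3/2)z
L_2(z) = (z + 3)(z + 2)z / [-2] = -(1/2)z^3 - (5/2)z^2 - 3z
L_3(z) = (z + 3)(z + 2)(z + 1) / [6] = (1/6)z^3 + z^2 + (11/6)z + 1
p(z) = (-145)·L_0 + (-52)·L_1 + (-13)·L_2 + (-4)·L_3
  (-145)·L_0(z) = (145/6)z^3 + (145/2)z^2 + (145/3)z
  (-52)·L_1(z) = -26z^3 - 104z^2 - 78z
  (-13)·L_2(z) = (13/2)z^3 + (65/2)z^2 + 39z
  (-4)·L_3(z) = -(2/3)z^3 - 4z^2 - (22/3)z - 4
Adding term by term: 4z^3 - 3z^2 + 2z - 4

p(z) = 4z^3 - 3z^2 + 2z - 4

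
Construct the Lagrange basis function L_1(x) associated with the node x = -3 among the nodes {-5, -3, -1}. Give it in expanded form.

L_1(x) = (x + 5)(x + 1) / [(2)·(-2)]
       = (x^2 + 6x + 5) / (-4)

L_1(x) = -(1/4)x^2 - (3/2)x - 5/4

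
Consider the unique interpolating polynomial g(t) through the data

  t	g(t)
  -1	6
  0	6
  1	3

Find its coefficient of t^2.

Build the Lagrange basis polynomials:
L_0(t) = t(t - 1) / [2] = (1/2)t^2 - (1/2)t
L_1(t) = (t + 1)(t - 1) / [-1] = -t^2 + 1
L_2(t) = (t + 1)t / [2] = (1/2)t^2 + (1/2)t
g(t) = 6·L_0 + 6·L_1 + 3·L_2
Only the coefficient of t^2 is needed; take it from each L_i and combine:
6·(1/2) + 6·(-1) + 3·(1/2) = -3/2

-3/2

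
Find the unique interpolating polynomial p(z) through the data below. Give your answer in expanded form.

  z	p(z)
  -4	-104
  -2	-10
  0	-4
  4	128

p(z) = 2z^3 + z^2 - 3z - 4

Build the Lagrange basis polynomials:
L_0(z) = (z + 2)z(z - 4) / [-64] = -(1/64)z^3 + (1/32)z^2 + (1/8)z
L_1(z) = (z + 4)z(z - 4) / [24] = (1/24)z^3 - (2/3)z
L_2(z) = (z + 4)(z + 2)(z - 4) / [-32] = -(1/32)z^3 - (1/16)z^2 + (1/2)z + 1
L_3(z) = (z + 4)(z + 2)z / [192] = (1/192)z^3 + (1/32)z^2 + (1/24)z
p(z) = (-104)·L_0 + (-10)·L_1 + (-4)·L_2 + 128·L_3
  (-104)·L_0(z) = (13/8)z^3 - (13/4)z^2 - 13z
  (-10)·L_1(z) = -(5/12)z^3 + (20/3)z
  (-4)·L_2(z) = (1/8)z^3 + (1/4)z^2 - 2z - 4
  128·L_3(z) = (2/3)z^3 + 4z^2 + (16/3)z
Adding term by term: 2z^3 + z^2 - 3z - 4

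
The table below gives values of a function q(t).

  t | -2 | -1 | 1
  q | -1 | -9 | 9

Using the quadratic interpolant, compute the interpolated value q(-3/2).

-77/12

Using Newton's divided-difference form:
q[-2,-1] = (-9 - (-1)) / (-1 - (-2)) = -8
q[-1,1] = (9 - (-9)) / (1 - (-1)) = 9
q[-2,-1,1] = (9 - (-8)) / (1 - (-2)) = 17/3
q(-3/2) = -1 + (-8)·(1/2) + (17/3)·(1/2)·(-1/2) = -77/12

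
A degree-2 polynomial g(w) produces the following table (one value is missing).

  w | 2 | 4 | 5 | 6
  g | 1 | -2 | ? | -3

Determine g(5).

The 3 known values determine g uniquely (degree ≤ 2).
Evaluate each Lagrange basis at w = 5:
L_0(5) = (1)·(-1)/[(-2)·(-4)] = -1/8
L_1(5) = (3)·(-1)/[(2)·(-2)] = 3/4
L_2(5) = (3)·(1)/[(4)·(2)] = 3/8
Sum: 1·(-1/8) + (-2)·(3/4) + (-3)·(3/8) = -11/4

-11/4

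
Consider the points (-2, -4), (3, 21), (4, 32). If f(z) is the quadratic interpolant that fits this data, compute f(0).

Using Newton's divided-difference form:
f[-2,3] = (21 - (-4)) / (3 - (-2)) = 5
f[3,4] = (32 - 21) / (4 - 3) = 11
f[-2,3,4] = (11 - 5) / (4 - (-2)) = 1
f(0) = -4 + 5·(2) + 1·(2)·(-3) = 0

0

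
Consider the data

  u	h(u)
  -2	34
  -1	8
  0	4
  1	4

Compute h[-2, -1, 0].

11

h[-2,-1] = (8 - 34) / (-1 - (-2)) = -26
h[-1,0] = (4 - 8) / (0 - (-1)) = -4
h[-2,-1,0] = (-4 - (-26)) / (0 - (-2)) = 11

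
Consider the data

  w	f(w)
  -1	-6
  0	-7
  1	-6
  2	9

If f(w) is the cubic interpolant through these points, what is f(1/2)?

-15/2

Evaluate each Lagrange basis at w = 1/2:
L_0(1/2) = (1/2)·(-1/2)·(-3/2)/[(-1)·(-2)·(-3)] = -1/16
L_1(1/2) = (3/2)·(-1/2)·(-3/2)/[(1)·(-1)·(-2)] = 9/16
L_2(1/2) = (3/2)·(1/2)·(-3/2)/[(2)·(1)·(-1)] = 9/16
L_3(1/2) = (3/2)·(1/2)·(-1/2)/[(3)·(2)·(1)] = -1/16
Sum: (-6)·(-1/16) + (-7)·(9/16) + (-6)·(9/16) + 9·(-1/16) = -15/2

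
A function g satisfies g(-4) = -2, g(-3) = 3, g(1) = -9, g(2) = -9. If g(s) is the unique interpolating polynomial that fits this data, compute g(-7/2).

L_0(-7/2) = (-1/2)·(-9/2)·(-11/2)/[(-1)·(-5)·(-6)] = 33/80
L_1(-7/2) = (1/2)·(-9/2)·(-11/2)/[(1)·(-4)·(-5)] = 99/160
L_2(-7/2) = (1/2)·(-1/2)·(-11/2)/[(5)·(4)·(-1)] = -11/160
L_3(-7/2) = (1/2)·(-1/2)·(-9/2)/[(6)·(5)·(1)] = 3/80
Sum: (-2)·(33/80) + 3·(99/160) + (-9)·(-11/160) + (-9)·(3/80) = 21/16

21/16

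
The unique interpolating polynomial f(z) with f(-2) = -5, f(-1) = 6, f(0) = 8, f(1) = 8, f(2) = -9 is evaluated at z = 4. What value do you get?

-264

Evaluate each Lagrange basis at z = 4:
L_0(4) = (5)·(4)·(3)·(2)/[(-1)·(-2)·(-3)·(-4)] = 5
L_1(4) = (6)·(4)·(3)·(2)/[(1)·(-1)·(-2)·(-3)] = -24
L_2(4) = (6)·(5)·(3)·(2)/[(2)·(1)·(-1)·(-2)] = 45
L_3(4) = (6)·(5)·(4)·(2)/[(3)·(2)·(1)·(-1)] = -40
L_4(4) = (6)·(5)·(4)·(3)/[(4)·(3)·(2)·(1)] = 15
Sum: (-5)·(5) + 6·(-24) + 8·(45) + 8·(-40) + (-9)·(15) = -264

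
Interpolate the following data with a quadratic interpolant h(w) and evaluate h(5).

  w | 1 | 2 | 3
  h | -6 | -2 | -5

-32

Evaluate each Lagrange basis at w = 5:
L_0(5) = (3)·(2)/[(-1)·(-2)] = 3
L_1(5) = (4)·(2)/[(1)·(-1)] = -8
L_2(5) = (4)·(3)/[(2)·(1)] = 6
Sum: (-6)·(3) + (-2)·(-8) + (-5)·(6) = -32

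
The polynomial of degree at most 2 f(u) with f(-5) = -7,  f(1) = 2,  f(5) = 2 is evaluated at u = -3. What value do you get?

Using Newton's divided-difference form:
f[-5,1] = (2 - (-7)) / (1 - (-5)) = 3/2
f[1,5] = (2 - 2) / (5 - 1) = 0
f[-5,1,5] = (0 - 3/2) / (5 - (-5)) = -3/20
f(-3) = -7 + (3/2)·(2) + (-3/20)·(2)·(-4) = -14/5

-14/5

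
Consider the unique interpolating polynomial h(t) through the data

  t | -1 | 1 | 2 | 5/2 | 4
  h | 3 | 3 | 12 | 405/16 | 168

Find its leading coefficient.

Build the Lagrange basis polynomials:
L_0(t) = (t - 1)(t - 2)(t - 5/2)(t - 4) / [105] = (1/105)t^4 - (19/210)t^3 + (3/10)t^2 - (43/105)t + 4/21
L_1(t) = (t + 1)(t - 2)(t - 5/2)(t - 4) / [-9] = -(1/9)t^4 + (5/6)t^3 - (29/18)t^2 - (1/3)t + 20/9
L_2(t) = (t + 1)(t - 1)(t - 5/2)(t - 4) / [3] = (1/3)t^4 - (13/6)t^3 + 3t^2 + (13/6)t - 10/3
L_3(t) = (t + 1)(t - 1)(t - 2)(t - 4) / [-63/16] = -(16/63)t^4 + (32/21)t^3 - (16/9)t^2 - (32/21)t + 128/63
L_4(t) = (t + 1)(t - 1)(t - 2)(t - 5/2) / [45] = (1/45)t^4 - (1/10)t^3 + (4/45)t^2 + (1/10)t - 1/9
h(t) = 3·L_0 + 3·L_1 + 12·L_2 + (405/16)·L_3 + 168·L_4
Only the coefficient of t^4 is needed; take it from each L_i and combine:
3·(1/105) + 3·(-1/9) + 12·(1/3) + (405/16)·(-16/63) + 168·(1/45) = 1

1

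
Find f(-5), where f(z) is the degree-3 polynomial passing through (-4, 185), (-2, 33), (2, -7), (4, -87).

336

Evaluate each Lagrange basis at z = -5:
L_0(-5) = (-3)·(-7)·(-9)/[(-2)·(-6)·(-8)] = 63/32
L_1(-5) = (-1)·(-7)·(-9)/[(2)·(-4)·(-6)] = -21/16
L_2(-5) = (-1)·(-3)·(-9)/[(6)·(4)·(-2)] = 9/16
L_3(-5) = (-1)·(-3)·(-7)/[(8)·(6)·(2)] = -7/32
Sum: 185·(63/32) + 33·(-21/16) + (-7)·(9/16) + (-87)·(-7/32) = 336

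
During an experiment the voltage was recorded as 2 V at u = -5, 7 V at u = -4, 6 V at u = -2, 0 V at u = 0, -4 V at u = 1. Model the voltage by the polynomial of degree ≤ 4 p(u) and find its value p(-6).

Evaluate each Lagrange basis at u = -6:
L_0(-6) = (-2)·(-4)·(-6)·(-7)/[(-1)·(-3)·(-5)·(-6)] = 56/15
L_1(-6) = (-1)·(-4)·(-6)·(-7)/[(1)·(-2)·(-4)·(-5)] = -21/5
L_2(-6) = (-1)·(-2)·(-6)·(-7)/[(3)·(2)·(-2)·(-3)] = 7/3
L_3(-6) = (-1)·(-2)·(-4)·(-7)/[(5)·(4)·(2)·(-1)] = -7/5
L_4(-6) = (-1)·(-2)·(-4)·(-6)/[(6)·(5)·(3)·(1)] = 8/15
Sum: 2·(56/15) + 7·(-21/5) + 6·(7/3) + 0 + (-4)·(8/15) = -151/15

-151/15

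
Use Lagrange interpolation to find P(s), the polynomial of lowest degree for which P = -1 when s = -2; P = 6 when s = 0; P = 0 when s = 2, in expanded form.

P(s) = -(13/8)s^2 + (1/4)s + 6

L_0(s) = s(s - 2) / [8] = (1/8)s^2 - (1/4)s
L_1(s) = (s + 2)(s - 2) / [-4] = -(1/4)s^2 + 1
L_2(s) = (s + 2)s / [8] = (1/8)s^2 + (1/4)s
P(s) = (-1)·L_0 + 6·L_1 + 0·L_2
  (-1)·L_0(s) = -(1/8)s^2 + (1/4)s
  6·L_1(s) = -(3/2)s^2 + 6
  0·L_2(s) = 0
Adding term by term: -(13/8)s^2 + (1/4)s + 6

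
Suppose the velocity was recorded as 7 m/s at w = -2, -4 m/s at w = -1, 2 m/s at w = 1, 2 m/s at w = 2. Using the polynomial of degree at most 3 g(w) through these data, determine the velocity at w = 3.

Evaluate each Lagrange basis at w = 3:
L_0(3) = (4)·(2)·(1)/[(-1)·(-3)·(-4)] = -2/3
L_1(3) = (5)·(2)·(1)/[(1)·(-2)·(-3)] = 5/3
L_2(3) = (5)·(4)·(1)/[(3)·(2)·(-1)] = -10/3
L_3(3) = (5)·(4)·(2)/[(4)·(3)·(1)] = 10/3
Sum: 7·(-2/3) + (-4)·(5/3) + 2·(-10/3) + 2·(10/3) = -34/3

-34/3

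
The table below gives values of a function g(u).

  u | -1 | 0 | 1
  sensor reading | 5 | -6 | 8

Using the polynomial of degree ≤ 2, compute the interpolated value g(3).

Using Newton's divided-difference form:
g[-1,0] = (-6 - 5) / (0 - (-1)) = -11
g[0,1] = (8 - (-6)) / (1 - 0) = 14
g[-1,0,1] = (14 - (-11)) / (1 - (-1)) = 25/2
g(3) = 5 + (-11)·(4) + (25/2)·(4)·(3) = 111

111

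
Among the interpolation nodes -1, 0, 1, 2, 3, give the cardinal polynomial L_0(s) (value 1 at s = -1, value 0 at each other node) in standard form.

L_0(s) = (1/24)s^4 - (1/4)s^3 + (11/24)s^2 - (1/4)s

L_0(s) = s(s - 1)(s - 2)(s - 3) / [(-1)·(-2)·(-3)·(-4)]
       = (s^4 - 6s^3 + 11s^2 - 6s) / (24)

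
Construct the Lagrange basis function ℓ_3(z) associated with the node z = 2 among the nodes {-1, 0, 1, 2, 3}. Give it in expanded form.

ℓ_3(z) = -(1/6)z^4 + (1/2)z^3 + (1/6)z^2 - (1/2)z

ℓ_3(z) = (z + 1)z(z - 1)(z - 3) / [(3)·(2)·(1)·(-1)]
       = (z^4 - 3z^3 - z^2 + 3z) / (-6)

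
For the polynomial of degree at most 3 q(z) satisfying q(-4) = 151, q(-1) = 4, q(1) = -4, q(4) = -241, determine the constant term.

3

L_0(z) = (z + 1)(z - 1)(z - 4) / [-120] = -(1/120)z^3 + (1/30)z^2 + (1/120)z - 1/30
L_1(z) = (z + 4)(z - 1)(z - 4) / [30] = (1/30)z^3 - (1/30)z^2 - (8/15)z + 8/15
L_2(z) = (z + 4)(z + 1)(z - 4) / [-30] = -(1/30)z^3 - (1/30)z^2 + (8/15)z + 8/15
L_3(z) = (z + 4)(z + 1)(z - 1) / [120] = (1/120)z^3 + (1/30)z^2 - (1/120)z - 1/30
q(z) = 151·L_0 + 4·L_1 + (-4)·L_2 + (-241)·L_3
Only the constant term is needed; take it from each L_i and combine:
151·(-1/30) + 4·(8/15) + (-4)·(8/15) + (-241)·(-1/30) = 3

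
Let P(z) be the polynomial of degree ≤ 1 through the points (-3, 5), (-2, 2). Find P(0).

-4

L_0(0) = (2)/[(-1)] = -2
L_1(0) = (3)/[(1)] = 3
Sum: 5·(-2) + 2·(3) = -4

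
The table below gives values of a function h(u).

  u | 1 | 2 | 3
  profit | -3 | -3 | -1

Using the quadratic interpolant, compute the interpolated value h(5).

Evaluate each Lagrange basis at u = 5:
L_0(5) = (3)·(2)/[(-1)·(-2)] = 3
L_1(5) = (4)·(2)/[(1)·(-1)] = -8
L_2(5) = (4)·(3)/[(2)·(1)] = 6
Sum: (-3)·(3) + (-3)·(-8) + (-1)·(6) = 9

9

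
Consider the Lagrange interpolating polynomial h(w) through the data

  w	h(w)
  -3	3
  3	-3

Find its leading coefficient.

The leading coefficient equals the top divided difference h[-3,3].
h[-3,3] = (-3 - 3) / (3 - (-3)) = -1

-1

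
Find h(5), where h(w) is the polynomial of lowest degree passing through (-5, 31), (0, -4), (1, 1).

61

Evaluate each Lagrange basis at w = 5:
L_0(5) = (5)·(4)/[(-5)·(-6)] = 2/3
L_1(5) = (10)·(4)/[(5)·(-1)] = -8
L_2(5) = (10)·(5)/[(6)·(1)] = 25/3
Sum: 31·(2/3) + (-4)·(-8) + 1·(25/3) = 61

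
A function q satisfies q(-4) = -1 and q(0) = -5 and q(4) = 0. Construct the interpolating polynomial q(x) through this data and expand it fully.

L_0(x) = x(x - 4) / [32] = (1/32)x^2 - (1/8)x
L_1(x) = (x + 4)(x - 4) / [-16] = -(1/16)x^2 + 1
L_2(x) = (x + 4)x / [32] = (1/32)x^2 + (1/8)x
q(x) = (-1)·L_0 + (-5)·L_1 + 0·L_2
  (-1)·L_0(x) = -(1/32)x^2 + (1/8)x
  (-5)·L_1(x) = (5/16)x^2 - 5
  0·L_2(x) = 0
Adding term by term: (9/32)x^2 + (1/8)x - 5

q(x) = (9/32)x^2 + (1/8)x - 5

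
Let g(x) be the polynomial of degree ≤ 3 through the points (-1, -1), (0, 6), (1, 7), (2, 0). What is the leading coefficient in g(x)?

-1/3

The leading coefficient equals the top divided difference g[-1,0,1,2].
g[-1,0] = (6 - (-1)) / (0 - (-1)) = 7
g[0,1] = (7 - 6) / (1 - 0) = 1
g[1,2] = (0 - 7) / (2 - 1) = -7
g[-1,0,1] = (1 - 7) / (1 - (-1)) = -3
g[0,1,2] = (-7 - 1) / (2 - 0) = -4
g[-1,0,1,2] = (-4 - (-3)) / (2 - (-1)) = -1/3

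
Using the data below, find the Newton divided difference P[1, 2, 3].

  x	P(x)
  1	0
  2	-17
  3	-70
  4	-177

P[1,2] = (-17 - 0) / (2 - 1) = -17
P[2,3] = (-70 - (-17)) / (3 - 2) = -53
P[1,2,3] = (-53 - (-17)) / (3 - 1) = -18

-18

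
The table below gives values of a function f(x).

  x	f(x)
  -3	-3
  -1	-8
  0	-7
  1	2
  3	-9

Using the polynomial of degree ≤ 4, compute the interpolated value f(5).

Evaluate each Lagrange basis at x = 5:
L_0(5) = (6)·(5)·(4)·(2)/[(-2)·(-3)·(-4)·(-6)] = 5/3
L_1(5) = (8)·(5)·(4)·(2)/[(2)·(-1)·(-2)·(-4)] = -20
L_2(5) = (8)·(6)·(4)·(2)/[(3)·(1)·(-1)·(-3)] = 128/3
L_3(5) = (8)·(6)·(5)·(2)/[(4)·(2)·(1)·(-2)] = -30
L_4(5) = (8)·(6)·(5)·(4)/[(6)·(4)·(3)·(2)] = 20/3
Sum: (-3)·(5/3) + (-8)·(-20) + (-7)·(128/3) + 2·(-30) + (-9)·(20/3) = -791/3

-791/3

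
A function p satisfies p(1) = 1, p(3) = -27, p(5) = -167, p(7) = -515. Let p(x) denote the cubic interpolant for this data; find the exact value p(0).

Evaluate each Lagrange basis at x = 0:
L_0(0) = (-3)·(-5)·(-7)/[(-2)·(-4)·(-6)] = 35/16
L_1(0) = (-1)·(-5)·(-7)/[(2)·(-2)·(-4)] = -35/16
L_2(0) = (-1)·(-3)·(-7)/[(4)·(2)·(-2)] = 21/16
L_3(0) = (-1)·(-3)·(-5)/[(6)·(4)·(2)] = -5/16
Sum: 1·(35/16) + (-27)·(-35/16) + (-167)·(21/16) + (-515)·(-5/16) = 3

3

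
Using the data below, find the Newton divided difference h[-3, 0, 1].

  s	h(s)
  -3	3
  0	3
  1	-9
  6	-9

h[-3,0] = (3 - 3) / (0 - (-3)) = 0
h[0,1] = (-9 - 3) / (1 - 0) = -12
h[-3,0,1] = (-12 - 0) / (1 - (-3)) = -3

-3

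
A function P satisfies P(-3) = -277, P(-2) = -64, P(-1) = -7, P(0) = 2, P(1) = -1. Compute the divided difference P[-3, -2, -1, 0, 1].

P[-3,-2] = (-64 - (-277)) / (-2 - (-3)) = 213
P[-2,-1] = (-7 - (-64)) / (-1 - (-2)) = 57
P[-1,0] = (2 - (-7)) / (0 - (-1)) = 9
P[0,1] = (-1 - 2) / (1 - 0) = -3
P[-3,-2,-1] = (57 - 213) / (-1 - (-3)) = -78
P[-2,-1,0] = (9 - 57) / (0 - (-2)) = -24
P[-1,0,1] = (-3 - 9) / (1 - (-1)) = -6
P[-3,-2,-1,0] = (-24 - (-78)) / (0 - (-3)) = 18
P[-2,-1,0,1] = (-6 - (-24)) / (1 - (-2)) = 6
P[-3,-2,-1,0,1] = (6 - 18) / (1 - (-3)) = -3

-3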